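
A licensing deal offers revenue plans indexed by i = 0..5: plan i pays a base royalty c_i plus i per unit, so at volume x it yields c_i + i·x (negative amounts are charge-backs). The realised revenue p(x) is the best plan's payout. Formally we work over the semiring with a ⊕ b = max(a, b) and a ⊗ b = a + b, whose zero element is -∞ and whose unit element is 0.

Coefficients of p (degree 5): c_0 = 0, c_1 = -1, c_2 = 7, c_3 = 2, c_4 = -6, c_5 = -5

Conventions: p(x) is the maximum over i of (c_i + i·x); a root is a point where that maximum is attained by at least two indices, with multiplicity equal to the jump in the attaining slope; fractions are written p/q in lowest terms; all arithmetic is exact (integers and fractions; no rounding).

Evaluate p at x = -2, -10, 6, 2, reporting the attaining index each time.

p(-2) = max(0+0·(-2)=0, -1+1·(-2)=-3, 7+2·(-2)=3, 2+3·(-2)=-4, -6+4·(-2)=-14, -5+5·(-2)=-15) = 3 (attained by i=2)
p(-10) = max(0+0·(-10)=0, -1+1·(-10)=-11, 7+2·(-10)=-13, 2+3·(-10)=-28, -6+4·(-10)=-46, -5+5·(-10)=-55) = 0 (attained by i=0)
p(6) = max(0+0·6=0, -1+1·6=5, 7+2·6=19, 2+3·6=20, -6+4·6=18, -5+5·6=25) = 25 (attained by i=5)
p(2) = max(0+0·2=0, -1+1·2=1, 7+2·2=11, 2+3·2=8, -6+4·2=2, -5+5·2=5) = 11 (attained by i=2)
Answer: p(-2) = 3; p(-10) = 0; p(6) = 25; p(2) = 11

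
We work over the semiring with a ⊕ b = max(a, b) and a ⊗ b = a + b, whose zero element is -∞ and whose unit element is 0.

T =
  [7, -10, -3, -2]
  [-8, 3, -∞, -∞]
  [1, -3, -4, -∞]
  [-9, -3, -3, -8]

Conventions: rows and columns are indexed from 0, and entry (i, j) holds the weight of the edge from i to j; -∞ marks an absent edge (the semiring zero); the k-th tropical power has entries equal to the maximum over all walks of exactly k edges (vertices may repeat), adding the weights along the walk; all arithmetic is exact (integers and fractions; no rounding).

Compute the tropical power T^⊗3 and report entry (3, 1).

T^⊗2:
  [14, -3, 4, 5]
  [-1, 6, -11, -10]
  [8, 0, -2, -1]
  [-2, 0, -7, -11]
T^⊗3:
  [21, 4, 11, 12]
  [6, 9, -4, -3]
  [15, 3, 5, 6]
  [5, 3, -5, -4]
Key observation: the optimum is the walk 3->1->1->1, with weight (-3) + 3 + 3 = 3.
Optimal value attained by: walk 3->1->1->1.
Answer: (T^⊗3)[3][1] = 3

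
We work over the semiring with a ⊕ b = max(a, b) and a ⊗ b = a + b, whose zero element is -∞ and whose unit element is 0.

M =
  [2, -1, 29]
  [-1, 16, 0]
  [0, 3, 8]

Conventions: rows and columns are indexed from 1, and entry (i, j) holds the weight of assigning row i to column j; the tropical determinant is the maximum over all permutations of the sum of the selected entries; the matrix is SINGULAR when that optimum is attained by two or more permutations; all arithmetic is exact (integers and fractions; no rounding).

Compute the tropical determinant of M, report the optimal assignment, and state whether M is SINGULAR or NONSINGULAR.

σ = (1, 2, 3): 2 + 16 + 8 = 26
σ = (1, 3, 2): 2 + 0 + 3 = 5
σ = (2, 1, 3): (-1) + (-1) + 8 = 6
σ = (2, 3, 1): (-1) + 0 + 0 = -1
σ = (3, 1, 2): 29 + (-1) + 3 = 31
σ = (3, 2, 1): 29 + 16 + 0 = 45
Optimal value attained by: σ = (3, 2, 1).
Answer: det⊕(M) = 45; verdict: NONSINGULAR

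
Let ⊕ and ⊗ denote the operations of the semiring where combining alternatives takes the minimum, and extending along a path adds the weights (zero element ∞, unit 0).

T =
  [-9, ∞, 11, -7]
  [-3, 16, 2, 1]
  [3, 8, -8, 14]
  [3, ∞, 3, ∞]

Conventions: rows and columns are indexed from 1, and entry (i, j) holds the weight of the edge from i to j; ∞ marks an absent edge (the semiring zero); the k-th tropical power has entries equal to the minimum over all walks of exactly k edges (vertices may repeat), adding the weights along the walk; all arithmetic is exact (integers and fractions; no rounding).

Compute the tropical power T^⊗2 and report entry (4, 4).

T^⊗2:
  [-18, 19, -4, -16]
  [-12, 10, -6, -10]
  [-6, 0, -16, -4]
  [-6, 11, -5, -4]
Key observation: the optimum is the walk 4->1->4, with weight 3 + (-7) = -4.
Optimal value attained by: walk 4->1->4.
Answer: (T^⊗2)[4][4] = -4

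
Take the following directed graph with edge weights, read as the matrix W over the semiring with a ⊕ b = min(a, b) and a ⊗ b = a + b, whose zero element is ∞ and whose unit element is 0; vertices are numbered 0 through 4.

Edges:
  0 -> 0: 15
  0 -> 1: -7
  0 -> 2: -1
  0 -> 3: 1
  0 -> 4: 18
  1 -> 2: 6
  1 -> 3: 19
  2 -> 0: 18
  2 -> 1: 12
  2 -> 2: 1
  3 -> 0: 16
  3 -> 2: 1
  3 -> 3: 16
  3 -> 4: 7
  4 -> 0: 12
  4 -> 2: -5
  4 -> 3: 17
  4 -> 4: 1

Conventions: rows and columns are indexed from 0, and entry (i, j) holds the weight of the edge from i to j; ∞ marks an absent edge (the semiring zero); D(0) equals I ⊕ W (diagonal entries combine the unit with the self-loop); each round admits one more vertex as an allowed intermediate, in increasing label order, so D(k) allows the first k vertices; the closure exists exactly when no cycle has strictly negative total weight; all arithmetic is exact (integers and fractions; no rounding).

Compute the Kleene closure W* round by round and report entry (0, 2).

D(0):
  [0, -7, -1, 1, 18]
  [∞, 0, 6, 19, ∞]
  [18, 12, 0, ∞, ∞]
  [16, ∞, 1, 0, 7]
  [12, ∞, -5, 17, 0]
D(1):
  [0, -7, -1, 1, 18]
  [∞, 0, 6, 19, ∞]
  [18, 11, 0, 19, 36]
  [16, 9, 1, 0, 7]
  [12, 5, -5, 13, 0]
D(2):
  [0, -7, -1, 1, 18]
  [∞, 0, 6, 19, ∞]
  [18, 11, 0, 19, 36]
  [16, 9, 1, 0, 7]
  [12, 5, -5, 13, 0]
D(3):
  [0, -7, -1, 1, 18]
  [24, 0, 6, 19, 42]
  [18, 11, 0, 19, 36]
  [16, 9, 1, 0, 7]
  [12, 5, -5, 13, 0]
D(4):
  [0, -7, -1, 1, 8]
  [24, 0, 6, 19, 26]
  [18, 11, 0, 19, 26]
  [16, 9, 1, 0, 7]
  [12, 5, -5, 13, 0]
D(5):
  [0, -7, -1, 1, 8]
  [24, 0, 6, 19, 26]
  [18, 11, 0, 19, 26]
  [16, 9, 1, 0, 7]
  [12, 5, -5, 13, 0]
Answer: W*[0][2] = -1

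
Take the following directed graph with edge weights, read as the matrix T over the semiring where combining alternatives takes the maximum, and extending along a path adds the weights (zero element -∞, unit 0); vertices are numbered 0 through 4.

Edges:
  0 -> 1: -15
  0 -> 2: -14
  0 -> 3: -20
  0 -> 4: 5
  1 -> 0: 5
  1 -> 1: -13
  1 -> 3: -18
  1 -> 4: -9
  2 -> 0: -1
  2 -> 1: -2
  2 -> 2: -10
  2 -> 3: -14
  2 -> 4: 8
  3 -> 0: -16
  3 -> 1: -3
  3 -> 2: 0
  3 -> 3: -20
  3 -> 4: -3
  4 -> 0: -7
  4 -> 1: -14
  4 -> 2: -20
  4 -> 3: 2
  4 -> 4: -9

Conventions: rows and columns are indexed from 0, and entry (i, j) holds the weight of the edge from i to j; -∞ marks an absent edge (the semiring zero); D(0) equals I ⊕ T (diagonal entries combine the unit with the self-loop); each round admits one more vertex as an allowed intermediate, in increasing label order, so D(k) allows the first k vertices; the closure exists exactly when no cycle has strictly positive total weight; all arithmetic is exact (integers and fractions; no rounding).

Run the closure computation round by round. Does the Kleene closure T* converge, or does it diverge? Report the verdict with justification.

D(0):
  [0, -15, -14, -20, 5]
  [5, 0, -∞, -18, -9]
  [-1, -2, 0, -14, 8]
  [-16, -3, 0, 0, -3]
  [-7, -14, -20, 2, 0]
D(1):
  [0, -15, -14, -20, 5]
  [5, 0, -9, -15, 10]
  [-1, -2, 0, -14, 8]
  [-16, -3, 0, 0, -3]
  [-7, -14, -20, 2, 0]
D(2):
  [0, -15, -14, -20, 5]
  [5, 0, -9, -15, 10]
  [3, -2, 0, -14, 8]
  [2, -3, 0, 0, 7]
  [-7, -14, -20, 2, 0]
D(3):
  [0, -15, -14, -20, 5]
  [5, 0, -9, -15, 10]
  [3, -2, 0, -14, 8]
  [3, -2, 0, 0, 8]
  [-7, -14, -20, 2, 0]
Detection: at round 4, diagonal entry (4, 4) turns strictly positive.
Key observation: the cycle 4->3->1->0->4 has total weight 2 + (-3) + 5 + 5, which is strictly positive.
Answer: DIVERGES — positive cycle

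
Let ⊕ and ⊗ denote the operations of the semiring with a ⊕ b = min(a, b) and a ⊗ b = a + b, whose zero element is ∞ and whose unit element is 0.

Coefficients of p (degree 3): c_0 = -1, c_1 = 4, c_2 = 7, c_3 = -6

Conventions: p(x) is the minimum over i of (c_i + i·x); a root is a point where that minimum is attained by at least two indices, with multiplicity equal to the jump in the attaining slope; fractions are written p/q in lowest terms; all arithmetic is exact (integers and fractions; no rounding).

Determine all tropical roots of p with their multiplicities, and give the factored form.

hull edge (i=0, c=-1) to (i=3, c=-6): slope -5/3, span 3
Factored form: p(x) = -6 ⊗ (x ⊕ 5/3) ⊗ (x ⊕ 5/3) ⊗ (x ⊕ 5/3)
Answer: roots = 5/3 (mult 3)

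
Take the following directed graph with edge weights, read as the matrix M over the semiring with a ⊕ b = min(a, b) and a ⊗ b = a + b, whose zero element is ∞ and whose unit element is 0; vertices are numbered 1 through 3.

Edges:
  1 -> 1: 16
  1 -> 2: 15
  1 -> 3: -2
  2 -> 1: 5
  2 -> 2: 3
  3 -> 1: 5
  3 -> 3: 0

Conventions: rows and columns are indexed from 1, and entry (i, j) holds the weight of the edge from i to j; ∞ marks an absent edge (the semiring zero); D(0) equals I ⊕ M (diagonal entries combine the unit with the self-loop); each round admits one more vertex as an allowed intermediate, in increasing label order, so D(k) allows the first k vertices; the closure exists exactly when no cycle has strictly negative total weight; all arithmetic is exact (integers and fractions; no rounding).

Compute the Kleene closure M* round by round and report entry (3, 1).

D(0):
  [0, 15, -2]
  [5, 0, ∞]
  [5, ∞, 0]
D(1):
  [0, 15, -2]
  [5, 0, 3]
  [5, 20, 0]
D(2):
  [0, 15, -2]
  [5, 0, 3]
  [5, 20, 0]
D(3):
  [0, 15, -2]
  [5, 0, 3]
  [5, 20, 0]
Answer: M*[3][1] = 5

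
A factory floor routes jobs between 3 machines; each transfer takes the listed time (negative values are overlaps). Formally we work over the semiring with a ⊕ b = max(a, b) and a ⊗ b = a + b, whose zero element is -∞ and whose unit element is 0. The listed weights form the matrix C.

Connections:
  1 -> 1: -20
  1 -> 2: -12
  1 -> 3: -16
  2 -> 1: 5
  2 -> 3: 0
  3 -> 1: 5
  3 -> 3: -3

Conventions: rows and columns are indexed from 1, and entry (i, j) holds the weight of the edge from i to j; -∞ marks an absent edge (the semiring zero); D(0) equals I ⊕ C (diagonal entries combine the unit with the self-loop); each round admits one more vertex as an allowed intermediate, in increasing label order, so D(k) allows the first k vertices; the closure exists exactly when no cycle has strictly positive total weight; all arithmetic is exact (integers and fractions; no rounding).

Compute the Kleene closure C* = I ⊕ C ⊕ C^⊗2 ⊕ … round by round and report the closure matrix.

D(0):
  [0, -12, -16]
  [5, 0, 0]
  [5, -∞, 0]
D(1):
  [0, -12, -16]
  [5, 0, 0]
  [5, -7, 0]
D(2):
  [0, -12, -12]
  [5, 0, 0]
  [5, -7, 0]
D(3):
  [0, -12, -12]
  [5, 0, 0]
  [5, -7, 0]
Answer: C* = [[0, -12, -12], [5, 0, 0], [5, -7, 0]]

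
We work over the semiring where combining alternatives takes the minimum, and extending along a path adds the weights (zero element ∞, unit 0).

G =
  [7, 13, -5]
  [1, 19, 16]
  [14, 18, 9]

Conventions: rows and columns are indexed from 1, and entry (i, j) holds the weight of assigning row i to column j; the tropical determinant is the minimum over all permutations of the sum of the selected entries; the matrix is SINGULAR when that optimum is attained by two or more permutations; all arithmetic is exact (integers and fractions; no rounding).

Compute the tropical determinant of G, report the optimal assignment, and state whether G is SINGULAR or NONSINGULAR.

σ = (1, 2, 3): 7 + 19 + 9 = 35
σ = (1, 3, 2): 7 + 16 + 18 = 41
σ = (2, 1, 3): 13 + 1 + 9 = 23
σ = (2, 3, 1): 13 + 16 + 14 = 43
σ = (3, 1, 2): (-5) + 1 + 18 = 14
σ = (3, 2, 1): (-5) + 19 + 14 = 28
Optimal value attained by: σ = (3, 1, 2).
Answer: det⊕(G) = 14; verdict: NONSINGULAR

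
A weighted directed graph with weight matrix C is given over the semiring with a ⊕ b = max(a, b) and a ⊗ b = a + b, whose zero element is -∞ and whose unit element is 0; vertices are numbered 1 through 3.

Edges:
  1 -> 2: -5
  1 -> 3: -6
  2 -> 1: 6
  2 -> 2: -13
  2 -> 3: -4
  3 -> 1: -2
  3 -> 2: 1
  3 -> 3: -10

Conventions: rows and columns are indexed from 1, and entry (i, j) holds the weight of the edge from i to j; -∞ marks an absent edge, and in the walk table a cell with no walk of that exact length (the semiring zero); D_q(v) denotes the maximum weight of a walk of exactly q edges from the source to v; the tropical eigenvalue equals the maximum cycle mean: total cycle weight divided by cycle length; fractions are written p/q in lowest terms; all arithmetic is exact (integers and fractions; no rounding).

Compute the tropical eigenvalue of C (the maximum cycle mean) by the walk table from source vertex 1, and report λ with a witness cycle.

q=0: [0, -∞, -∞]
q=1: [-∞, -5, -6]
q=2: [1, -5, -9]
q=3: [1, -4, -5]
Optimal cycle mean attained by: cycle 1->2->1, total (-5) + 6, length 2.
Answer: λ = 1/2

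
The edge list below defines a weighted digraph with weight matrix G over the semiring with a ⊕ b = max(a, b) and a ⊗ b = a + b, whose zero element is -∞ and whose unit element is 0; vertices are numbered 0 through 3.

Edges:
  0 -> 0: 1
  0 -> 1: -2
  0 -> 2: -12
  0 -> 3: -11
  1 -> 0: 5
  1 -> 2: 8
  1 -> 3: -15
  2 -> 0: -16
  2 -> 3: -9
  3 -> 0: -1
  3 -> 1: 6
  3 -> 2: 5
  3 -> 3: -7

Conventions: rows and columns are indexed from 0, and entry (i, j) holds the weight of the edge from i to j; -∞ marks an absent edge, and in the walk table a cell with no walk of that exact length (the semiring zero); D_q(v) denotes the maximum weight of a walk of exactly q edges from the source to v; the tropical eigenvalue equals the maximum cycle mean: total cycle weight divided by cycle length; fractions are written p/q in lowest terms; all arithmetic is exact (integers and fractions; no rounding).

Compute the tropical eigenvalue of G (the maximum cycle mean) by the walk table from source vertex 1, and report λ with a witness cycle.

q=0: [-∞, 0, -∞, -∞]
q=1: [5, -∞, 8, -15]
q=2: [6, 3, -7, -1]
q=3: [8, 5, 11, -5]
q=4: [10, 6, 13, 2]
Optimal cycle mean attained by: cycle 1->2->3->1, total 8 + (-9) + 6, length 3.
Answer: λ = 5/3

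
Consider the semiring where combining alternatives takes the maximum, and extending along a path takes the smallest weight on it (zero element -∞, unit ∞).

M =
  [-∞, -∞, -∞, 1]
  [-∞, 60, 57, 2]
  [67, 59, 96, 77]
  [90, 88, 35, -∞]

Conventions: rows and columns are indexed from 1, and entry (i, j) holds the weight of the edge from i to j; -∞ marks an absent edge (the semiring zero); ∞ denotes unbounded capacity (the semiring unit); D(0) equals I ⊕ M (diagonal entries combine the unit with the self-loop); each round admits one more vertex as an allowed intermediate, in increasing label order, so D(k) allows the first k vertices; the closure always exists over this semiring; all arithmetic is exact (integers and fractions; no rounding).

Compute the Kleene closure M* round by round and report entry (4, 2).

D(0):
  [∞, -∞, -∞, 1]
  [-∞, ∞, 57, 2]
  [67, 59, ∞, 77]
  [90, 88, 35, ∞]
D(1):
  [∞, -∞, -∞, 1]
  [-∞, ∞, 57, 2]
  [67, 59, ∞, 77]
  [90, 88, 35, ∞]
D(2):
  [∞, -∞, -∞, 1]
  [-∞, ∞, 57, 2]
  [67, 59, ∞, 77]
  [90, 88, 57, ∞]
D(3):
  [∞, -∞, -∞, 1]
  [57, ∞, 57, 57]
  [67, 59, ∞, 77]
  [90, 88, 57, ∞]
D(4):
  [∞, 1, 1, 1]
  [57, ∞, 57, 57]
  [77, 77, ∞, 77]
  [90, 88, 57, ∞]
Answer: M*[4][2] = 88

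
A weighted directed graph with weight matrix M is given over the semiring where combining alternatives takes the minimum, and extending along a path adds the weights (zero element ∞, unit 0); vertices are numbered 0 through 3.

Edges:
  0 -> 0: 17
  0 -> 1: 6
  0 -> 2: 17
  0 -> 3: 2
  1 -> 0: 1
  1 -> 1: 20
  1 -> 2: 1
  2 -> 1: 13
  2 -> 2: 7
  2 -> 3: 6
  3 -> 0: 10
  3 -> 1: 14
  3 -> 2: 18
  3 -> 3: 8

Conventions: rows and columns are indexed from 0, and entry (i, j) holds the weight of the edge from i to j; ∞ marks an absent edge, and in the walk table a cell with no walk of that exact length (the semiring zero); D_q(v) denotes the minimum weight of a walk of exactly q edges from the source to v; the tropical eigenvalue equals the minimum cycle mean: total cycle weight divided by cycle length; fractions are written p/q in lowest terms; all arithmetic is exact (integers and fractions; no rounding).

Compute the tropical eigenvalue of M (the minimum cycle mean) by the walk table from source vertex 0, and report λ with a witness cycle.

q=0: [0, ∞, ∞, ∞]
q=1: [17, 6, 17, 2]
q=2: [7, 16, 7, 10]
q=3: [17, 13, 14, 9]
q=4: [14, 23, 14, 17]
Optimal cycle mean attained by: cycle 0->1->0, total 6 + 1, length 2.
Answer: λ = 7/2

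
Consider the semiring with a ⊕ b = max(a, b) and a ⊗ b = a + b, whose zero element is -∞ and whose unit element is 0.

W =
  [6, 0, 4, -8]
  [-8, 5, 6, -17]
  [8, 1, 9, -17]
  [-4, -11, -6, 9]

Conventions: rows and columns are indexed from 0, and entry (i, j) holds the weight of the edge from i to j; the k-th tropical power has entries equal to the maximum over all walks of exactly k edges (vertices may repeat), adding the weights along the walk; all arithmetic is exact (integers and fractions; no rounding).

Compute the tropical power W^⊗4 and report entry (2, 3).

W^⊗2:
  [12, 6, 13, 1]
  [14, 10, 15, -8]
  [17, 10, 18, 0]
  [5, -2, 3, 18]
W^⊗3:
  [21, 14, 22, 10]
  [23, 16, 24, 6]
  [26, 19, 27, 9]
  [14, 7, 12, 27]
W^⊗4:
  [30, 23, 31, 19]
  [32, 25, 33, 15]
  [35, 28, 36, 18]
  [23, 16, 21, 36]
Key observation: the optimum is the walk 2->0->3->3->3, with weight 8 + (-8) + 9 + 9 = 18.
Optimal value attained by: walk 2->0->3->3->3.
Answer: (W^⊗4)[2][3] = 18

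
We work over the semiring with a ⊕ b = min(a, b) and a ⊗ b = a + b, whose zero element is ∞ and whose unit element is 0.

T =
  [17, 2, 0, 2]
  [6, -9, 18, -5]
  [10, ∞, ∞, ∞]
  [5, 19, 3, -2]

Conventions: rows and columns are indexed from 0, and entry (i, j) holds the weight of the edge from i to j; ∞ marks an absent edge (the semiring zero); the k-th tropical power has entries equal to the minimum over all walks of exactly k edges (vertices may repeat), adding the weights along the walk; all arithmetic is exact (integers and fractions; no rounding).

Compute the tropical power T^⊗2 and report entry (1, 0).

T^⊗2:
  [7, -7, 5, -3]
  [-3, -18, -2, -14]
  [27, 12, 10, 12]
  [3, 7, 1, -4]
Key observation: the optimum is the walk 1->1->0, with weight (-9) + 6 = -3.
Optimal value attained by: walk 1->1->0.
Answer: (T^⊗2)[1][0] = -3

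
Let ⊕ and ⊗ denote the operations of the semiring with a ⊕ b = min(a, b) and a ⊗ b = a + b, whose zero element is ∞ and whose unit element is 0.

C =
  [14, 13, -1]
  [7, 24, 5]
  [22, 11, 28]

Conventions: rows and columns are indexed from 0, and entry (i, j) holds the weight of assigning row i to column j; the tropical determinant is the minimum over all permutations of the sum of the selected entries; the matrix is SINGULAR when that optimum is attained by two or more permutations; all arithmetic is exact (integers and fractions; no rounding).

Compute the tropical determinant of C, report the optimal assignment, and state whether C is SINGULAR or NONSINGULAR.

σ = (0, 1, 2): 14 + 24 + 28 = 66
σ = (0, 2, 1): 14 + 5 + 11 = 30
σ = (1, 0, 2): 13 + 7 + 28 = 48
σ = (1, 2, 0): 13 + 5 + 22 = 40
σ = (2, 0, 1): (-1) + 7 + 11 = 17
σ = (2, 1, 0): (-1) + 24 + 22 = 45
Optimal value attained by: σ = (2, 0, 1).
Answer: det⊕(C) = 17; verdict: NONSINGULAR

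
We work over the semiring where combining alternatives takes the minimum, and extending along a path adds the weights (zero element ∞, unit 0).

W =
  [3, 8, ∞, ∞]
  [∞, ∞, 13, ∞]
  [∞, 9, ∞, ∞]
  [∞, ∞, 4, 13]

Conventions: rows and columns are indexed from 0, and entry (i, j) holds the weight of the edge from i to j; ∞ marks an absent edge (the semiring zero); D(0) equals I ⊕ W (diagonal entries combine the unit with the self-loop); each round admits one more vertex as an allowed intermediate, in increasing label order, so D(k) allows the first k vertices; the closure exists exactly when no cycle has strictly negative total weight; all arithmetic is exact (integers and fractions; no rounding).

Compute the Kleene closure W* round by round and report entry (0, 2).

D(0):
  [0, 8, ∞, ∞]
  [∞, 0, 13, ∞]
  [∞, 9, 0, ∞]
  [∞, ∞, 4, 0]
D(1):
  [0, 8, ∞, ∞]
  [∞, 0, 13, ∞]
  [∞, 9, 0, ∞]
  [∞, ∞, 4, 0]
D(2):
  [0, 8, 21, ∞]
  [∞, 0, 13, ∞]
  [∞, 9, 0, ∞]
  [∞, ∞, 4, 0]
D(3):
  [0, 8, 21, ∞]
  [∞, 0, 13, ∞]
  [∞, 9, 0, ∞]
  [∞, 13, 4, 0]
D(4):
  [0, 8, 21, ∞]
  [∞, 0, 13, ∞]
  [∞, 9, 0, ∞]
  [∞, 13, 4, 0]
Answer: W*[0][2] = 21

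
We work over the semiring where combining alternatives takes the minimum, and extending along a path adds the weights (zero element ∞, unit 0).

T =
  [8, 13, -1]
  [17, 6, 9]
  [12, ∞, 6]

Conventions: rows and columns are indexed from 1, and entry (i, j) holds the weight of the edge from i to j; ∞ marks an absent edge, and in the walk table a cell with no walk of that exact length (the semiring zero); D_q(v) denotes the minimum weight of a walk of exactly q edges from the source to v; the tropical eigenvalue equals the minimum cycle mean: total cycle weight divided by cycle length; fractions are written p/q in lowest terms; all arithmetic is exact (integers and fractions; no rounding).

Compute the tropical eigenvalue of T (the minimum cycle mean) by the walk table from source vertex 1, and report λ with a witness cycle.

q=0: [0, ∞, ∞]
q=1: [8, 13, -1]
q=2: [11, 19, 5]
q=3: [17, 24, 10]
Optimal cycle mean attained by: cycle 1->3->1, total (-1) + 12, length 2.
Answer: λ = 11/2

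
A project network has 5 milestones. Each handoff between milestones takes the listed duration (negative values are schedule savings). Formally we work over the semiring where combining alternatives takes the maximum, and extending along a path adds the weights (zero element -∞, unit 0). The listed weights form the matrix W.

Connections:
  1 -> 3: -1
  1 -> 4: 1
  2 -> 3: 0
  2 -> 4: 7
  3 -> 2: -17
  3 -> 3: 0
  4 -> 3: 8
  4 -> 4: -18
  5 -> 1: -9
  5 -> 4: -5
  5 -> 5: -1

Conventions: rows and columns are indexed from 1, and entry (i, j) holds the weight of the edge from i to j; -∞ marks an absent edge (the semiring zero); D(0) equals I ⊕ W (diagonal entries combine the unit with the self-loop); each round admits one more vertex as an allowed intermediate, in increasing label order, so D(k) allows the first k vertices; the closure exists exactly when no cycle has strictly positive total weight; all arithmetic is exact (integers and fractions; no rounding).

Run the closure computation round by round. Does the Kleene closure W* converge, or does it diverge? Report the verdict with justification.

D(0):
  [0, -∞, -1, 1, -∞]
  [-∞, 0, 0, 7, -∞]
  [-∞, -17, 0, -∞, -∞]
  [-∞, -∞, 8, 0, -∞]
  [-9, -∞, -∞, -5, 0]
D(1):
  [0, -∞, -1, 1, -∞]
  [-∞, 0, 0, 7, -∞]
  [-∞, -17, 0, -∞, -∞]
  [-∞, -∞, 8, 0, -∞]
  [-9, -∞, -10, -5, 0]
D(2):
  [0, -∞, -1, 1, -∞]
  [-∞, 0, 0, 7, -∞]
  [-∞, -17, 0, -10, -∞]
  [-∞, -∞, 8, 0, -∞]
  [-9, -∞, -10, -5, 0]
D(3):
  [0, -18, -1, 1, -∞]
  [-∞, 0, 0, 7, -∞]
  [-∞, -17, 0, -10, -∞]
  [-∞, -9, 8, 0, -∞]
  [-9, -27, -10, -5, 0]
D(4):
  [0, -8, 9, 1, -∞]
  [-∞, 0, 15, 7, -∞]
  [-∞, -17, 0, -10, -∞]
  [-∞, -9, 8, 0, -∞]
  [-9, -14, 3, -5, 0]
D(5):
  [0, -8, 9, 1, -∞]
  [-∞, 0, 15, 7, -∞]
  [-∞, -17, 0, -10, -∞]
  [-∞, -9, 8, 0, -∞]
  [-9, -14, 3, -5, 0]
Key observation: every diagonal entry stays at the unit through all rounds, so no improving cycle exists.
Answer: CONVERGES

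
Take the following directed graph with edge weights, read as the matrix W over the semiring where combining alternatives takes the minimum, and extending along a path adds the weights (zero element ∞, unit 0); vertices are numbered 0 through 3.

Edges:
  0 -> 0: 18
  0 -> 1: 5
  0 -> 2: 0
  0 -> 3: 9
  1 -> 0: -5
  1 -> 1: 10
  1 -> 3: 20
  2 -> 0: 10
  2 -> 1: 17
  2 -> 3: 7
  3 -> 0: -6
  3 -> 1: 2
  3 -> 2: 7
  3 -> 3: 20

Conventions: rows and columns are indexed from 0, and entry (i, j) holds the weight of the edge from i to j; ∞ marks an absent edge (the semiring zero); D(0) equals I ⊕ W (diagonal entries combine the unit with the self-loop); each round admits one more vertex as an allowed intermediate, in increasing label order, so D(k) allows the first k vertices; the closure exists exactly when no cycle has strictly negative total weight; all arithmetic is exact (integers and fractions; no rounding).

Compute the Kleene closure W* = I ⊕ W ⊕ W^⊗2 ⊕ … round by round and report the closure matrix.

D(0):
  [0, 5, 0, 9]
  [-5, 0, ∞, 20]
  [10, 17, 0, 7]
  [-6, 2, 7, 0]
D(1):
  [0, 5, 0, 9]
  [-5, 0, -5, 4]
  [10, 15, 0, 7]
  [-6, -1, -6, 0]
D(2):
  [0, 5, 0, 9]
  [-5, 0, -5, 4]
  [10, 15, 0, 7]
  [-6, -1, -6, 0]
D(3):
  [0, 5, 0, 7]
  [-5, 0, -5, 2]
  [10, 15, 0, 7]
  [-6, -1, -6, 0]
D(4):
  [0, 5, 0, 7]
  [-5, 0, -5, 2]
  [1, 6, 0, 7]
  [-6, -1, -6, 0]
Answer: W* = [[0, 5, 0, 7], [-5, 0, -5, 2], [1, 6, 0, 7], [-6, -1, -6, 0]]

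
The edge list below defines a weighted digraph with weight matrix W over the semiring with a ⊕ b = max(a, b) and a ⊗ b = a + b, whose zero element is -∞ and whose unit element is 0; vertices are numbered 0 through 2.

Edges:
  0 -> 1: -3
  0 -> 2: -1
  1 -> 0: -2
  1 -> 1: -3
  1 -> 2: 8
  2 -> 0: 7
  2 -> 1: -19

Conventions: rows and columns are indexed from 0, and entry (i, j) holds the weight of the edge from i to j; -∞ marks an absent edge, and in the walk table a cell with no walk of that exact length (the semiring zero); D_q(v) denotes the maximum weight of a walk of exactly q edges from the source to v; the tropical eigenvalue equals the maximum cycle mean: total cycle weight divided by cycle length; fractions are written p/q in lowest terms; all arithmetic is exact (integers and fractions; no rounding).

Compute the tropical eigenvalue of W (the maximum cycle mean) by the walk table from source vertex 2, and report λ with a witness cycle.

q=0: [-∞, -∞, 0]
q=1: [7, -19, -∞]
q=2: [-21, 4, 6]
q=3: [13, 1, 12]
Optimal cycle mean attained by: cycle 0->1->2->0, total (-3) + 8 + 7, length 3.
Answer: λ = 4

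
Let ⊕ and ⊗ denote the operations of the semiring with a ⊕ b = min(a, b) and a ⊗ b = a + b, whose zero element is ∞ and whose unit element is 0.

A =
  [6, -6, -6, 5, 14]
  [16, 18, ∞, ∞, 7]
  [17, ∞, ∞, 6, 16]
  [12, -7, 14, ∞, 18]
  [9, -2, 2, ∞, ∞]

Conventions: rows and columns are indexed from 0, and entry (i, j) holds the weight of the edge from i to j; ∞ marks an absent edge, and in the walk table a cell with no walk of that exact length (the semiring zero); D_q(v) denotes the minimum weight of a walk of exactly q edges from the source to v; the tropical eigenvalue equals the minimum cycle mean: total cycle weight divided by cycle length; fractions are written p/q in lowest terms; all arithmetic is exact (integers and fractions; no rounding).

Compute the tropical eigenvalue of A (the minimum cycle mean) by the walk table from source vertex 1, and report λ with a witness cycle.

q=0: [∞, 0, ∞, ∞, ∞]
q=1: [16, 18, ∞, ∞, 7]
q=2: [16, 5, 9, 21, 25]
q=3: [21, 10, 10, 15, 12]
q=4: [21, 8, 14, 16, 17]
q=5: [24, 9, 15, 20, 15]
Optimal cycle mean attained by: cycle 0->2->3->1->4->0, total (-6) + 6 + (-7) + 7 + 9, length 5.
Answer: λ = 9/5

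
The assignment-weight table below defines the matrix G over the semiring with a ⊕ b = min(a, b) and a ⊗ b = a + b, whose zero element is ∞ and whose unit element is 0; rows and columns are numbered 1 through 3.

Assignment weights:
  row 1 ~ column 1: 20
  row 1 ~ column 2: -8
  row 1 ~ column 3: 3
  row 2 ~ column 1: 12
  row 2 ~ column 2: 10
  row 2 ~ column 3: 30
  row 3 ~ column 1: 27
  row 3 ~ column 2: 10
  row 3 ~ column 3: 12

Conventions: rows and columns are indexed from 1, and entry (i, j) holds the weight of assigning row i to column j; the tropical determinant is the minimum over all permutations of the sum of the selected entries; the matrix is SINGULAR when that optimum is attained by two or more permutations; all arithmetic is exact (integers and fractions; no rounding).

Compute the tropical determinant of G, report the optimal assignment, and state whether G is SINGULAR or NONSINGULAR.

σ = (1, 2, 3): 20 + 10 + 12 = 42
σ = (1, 3, 2): 20 + 30 + 10 = 60
σ = (2, 1, 3): (-8) + 12 + 12 = 16
σ = (2, 3, 1): (-8) + 30 + 27 = 49
σ = (3, 1, 2): 3 + 12 + 10 = 25
σ = (3, 2, 1): 3 + 10 + 27 = 40
Optimal value attained by: σ = (2, 1, 3).
Answer: det⊕(G) = 16; verdict: NONSINGULAR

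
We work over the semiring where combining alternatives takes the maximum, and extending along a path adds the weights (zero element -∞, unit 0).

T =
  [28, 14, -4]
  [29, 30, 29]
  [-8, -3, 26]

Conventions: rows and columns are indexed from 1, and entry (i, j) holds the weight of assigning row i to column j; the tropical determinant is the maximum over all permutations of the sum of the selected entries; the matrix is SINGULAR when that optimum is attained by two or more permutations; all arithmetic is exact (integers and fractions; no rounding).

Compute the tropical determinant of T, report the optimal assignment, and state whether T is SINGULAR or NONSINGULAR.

σ = (1, 2, 3): 28 + 30 + 26 = 84
σ = (1, 3, 2): 28 + 29 + (-3) = 54
σ = (2, 1, 3): 14 + 29 + 26 = 69
σ = (2, 3, 1): 14 + 29 + (-8) = 35
σ = (3, 1, 2): (-4) + 29 + (-3) = 22
σ = (3, 2, 1): (-4) + 30 + (-8) = 18
Optimal value attained by: σ = (1, 2, 3).
Answer: det⊕(T) = 84; verdict: NONSINGULAR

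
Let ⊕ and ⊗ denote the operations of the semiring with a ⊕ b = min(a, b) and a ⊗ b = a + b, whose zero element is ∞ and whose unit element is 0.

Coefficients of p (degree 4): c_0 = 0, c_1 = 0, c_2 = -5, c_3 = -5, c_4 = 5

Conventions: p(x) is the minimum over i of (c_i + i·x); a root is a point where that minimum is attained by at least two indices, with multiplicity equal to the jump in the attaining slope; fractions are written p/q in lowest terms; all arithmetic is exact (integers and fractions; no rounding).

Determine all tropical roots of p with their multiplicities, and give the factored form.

hull edge (i=0, c=0) to (i=2, c=-5): slope -5/2, span 2
hull edge (i=2, c=-5) to (i=3, c=-5): slope 0, span 1
hull edge (i=3, c=-5) to (i=4, c=5): slope 10, span 1
Factored form: p(x) = 5 ⊗ (x ⊕ (-10)) ⊗ (x ⊕ 0) ⊗ (x ⊕ 5/2) ⊗ (x ⊕ 5/2)
Answer: roots = -10 (mult 1), 0 (mult 1), 5/2 (mult 2)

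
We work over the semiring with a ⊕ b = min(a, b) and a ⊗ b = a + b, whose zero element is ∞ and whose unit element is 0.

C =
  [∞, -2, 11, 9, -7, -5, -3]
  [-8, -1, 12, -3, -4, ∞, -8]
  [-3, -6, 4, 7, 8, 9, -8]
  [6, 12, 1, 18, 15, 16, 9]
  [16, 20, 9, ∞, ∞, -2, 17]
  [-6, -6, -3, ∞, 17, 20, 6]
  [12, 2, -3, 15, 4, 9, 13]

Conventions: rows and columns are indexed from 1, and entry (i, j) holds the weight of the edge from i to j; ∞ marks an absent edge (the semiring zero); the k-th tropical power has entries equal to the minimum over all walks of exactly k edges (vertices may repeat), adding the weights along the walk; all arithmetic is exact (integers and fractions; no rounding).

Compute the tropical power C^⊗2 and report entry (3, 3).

C^⊗2:
  [-11, -11, -8, -5, -6, -9, -10]
  [-9, -10, -11, -4, -15, -13, -11]
  [-14, -7, -11, -9, -10, -8, -14]
  [-2, -5, 5, 8, -1, 1, -7]
  [-8, -8, -5, 16, 9, 11, 1]
  [-14, -9, 1, -9, -13, -11, -14]
  [-6, -9, 1, -1, -2, 2, -11]
Key observation: the optimum is the walk 3->7->3, with weight (-8) + (-3) = -11.
Optimal value attained by: walk 3->7->3.
Answer: (C^⊗2)[3][3] = -11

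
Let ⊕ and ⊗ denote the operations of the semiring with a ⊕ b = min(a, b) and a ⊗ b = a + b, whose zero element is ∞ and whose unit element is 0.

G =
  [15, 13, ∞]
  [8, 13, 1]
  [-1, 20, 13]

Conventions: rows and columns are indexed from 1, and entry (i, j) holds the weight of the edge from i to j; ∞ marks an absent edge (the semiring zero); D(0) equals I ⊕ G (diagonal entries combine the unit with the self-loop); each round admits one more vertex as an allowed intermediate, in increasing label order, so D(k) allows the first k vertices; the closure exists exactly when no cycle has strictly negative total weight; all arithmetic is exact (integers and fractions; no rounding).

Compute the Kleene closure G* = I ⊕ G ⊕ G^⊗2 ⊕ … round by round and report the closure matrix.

D(0):
  [0, 13, ∞]
  [8, 0, 1]
  [-1, 20, 0]
D(1):
  [0, 13, ∞]
  [8, 0, 1]
  [-1, 12, 0]
D(2):
  [0, 13, 14]
  [8, 0, 1]
  [-1, 12, 0]
D(3):
  [0, 13, 14]
  [0, 0, 1]
  [-1, 12, 0]
Answer: G* = [[0, 13, 14], [0, 0, 1], [-1, 12, 0]]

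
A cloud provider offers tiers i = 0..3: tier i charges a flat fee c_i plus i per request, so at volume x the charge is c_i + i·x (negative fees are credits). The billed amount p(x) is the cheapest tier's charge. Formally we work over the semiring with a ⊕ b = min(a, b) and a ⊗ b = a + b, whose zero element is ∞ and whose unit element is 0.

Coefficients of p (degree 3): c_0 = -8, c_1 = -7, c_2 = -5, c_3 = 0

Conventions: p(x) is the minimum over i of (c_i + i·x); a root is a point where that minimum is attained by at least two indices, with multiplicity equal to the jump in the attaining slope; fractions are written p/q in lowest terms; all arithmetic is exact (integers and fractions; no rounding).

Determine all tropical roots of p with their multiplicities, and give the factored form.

hull edge (i=0, c=-8) to (i=1, c=-7): slope 1, span 1
hull edge (i=1, c=-7) to (i=2, c=-5): slope 2, span 1
hull edge (i=2, c=-5) to (i=3, c=0): slope 5, span 1
Factored form: p(x) = 0 ⊗ (x ⊕ (-5)) ⊗ (x ⊕ (-2)) ⊗ (x ⊕ (-1))
Answer: roots = -5 (mult 1), -2 (mult 1), -1 (mult 1)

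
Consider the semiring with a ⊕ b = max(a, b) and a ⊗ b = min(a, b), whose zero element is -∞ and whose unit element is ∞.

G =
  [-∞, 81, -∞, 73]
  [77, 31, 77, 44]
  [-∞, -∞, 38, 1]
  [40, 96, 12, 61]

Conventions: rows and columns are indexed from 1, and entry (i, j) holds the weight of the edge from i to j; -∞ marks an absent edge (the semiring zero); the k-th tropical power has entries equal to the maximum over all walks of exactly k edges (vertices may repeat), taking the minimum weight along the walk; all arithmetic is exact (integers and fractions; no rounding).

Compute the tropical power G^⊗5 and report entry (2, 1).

G^⊗2:
  [77, 73, 77, 61]
  [40, 77, 38, 73]
  [1, 1, 38, 1]
  [77, 61, 77, 61]
G^⊗3:
  [73, 77, 73, 73]
  [77, 73, 77, 61]
  [1, 1, 38, 1]
  [61, 77, 61, 73]
G^⊗4:
  [77, 73, 77, 73]
  [73, 77, 73, 73]
  [1, 1, 38, 1]
  [77, 73, 77, 61]
G^⊗5:
  [73, 77, 73, 73]
  [77, 73, 77, 73]
  [1, 1, 38, 1]
  [73, 77, 73, 73]
Key observation: the optimum is the walk 2->1->2->1->2->1, with weight 77 min 81 min 77 min 81 min 77 = 77.
Optimal value attained by: walk 2->1->2->1->2->1.
Answer: (G^⊗5)[2][1] = 77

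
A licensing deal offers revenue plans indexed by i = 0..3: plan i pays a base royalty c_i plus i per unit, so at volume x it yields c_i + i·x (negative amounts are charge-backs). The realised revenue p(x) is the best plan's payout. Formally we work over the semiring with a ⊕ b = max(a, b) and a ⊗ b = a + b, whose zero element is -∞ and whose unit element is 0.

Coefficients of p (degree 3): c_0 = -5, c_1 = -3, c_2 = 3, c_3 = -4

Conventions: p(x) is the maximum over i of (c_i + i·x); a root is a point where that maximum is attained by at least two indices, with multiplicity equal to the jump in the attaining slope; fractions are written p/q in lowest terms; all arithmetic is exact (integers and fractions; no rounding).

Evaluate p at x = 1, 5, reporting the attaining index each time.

p(1) = max(-5+0·1=-5, -3+1·1=-2, 3+2·1=5, -4+3·1=-1) = 5 (attained by i=2)
p(5) = max(-5+0·5=-5, -3+1·5=2, 3+2·5=13, -4+3·5=11) = 13 (attained by i=2)
Answer: p(1) = 5; p(5) = 13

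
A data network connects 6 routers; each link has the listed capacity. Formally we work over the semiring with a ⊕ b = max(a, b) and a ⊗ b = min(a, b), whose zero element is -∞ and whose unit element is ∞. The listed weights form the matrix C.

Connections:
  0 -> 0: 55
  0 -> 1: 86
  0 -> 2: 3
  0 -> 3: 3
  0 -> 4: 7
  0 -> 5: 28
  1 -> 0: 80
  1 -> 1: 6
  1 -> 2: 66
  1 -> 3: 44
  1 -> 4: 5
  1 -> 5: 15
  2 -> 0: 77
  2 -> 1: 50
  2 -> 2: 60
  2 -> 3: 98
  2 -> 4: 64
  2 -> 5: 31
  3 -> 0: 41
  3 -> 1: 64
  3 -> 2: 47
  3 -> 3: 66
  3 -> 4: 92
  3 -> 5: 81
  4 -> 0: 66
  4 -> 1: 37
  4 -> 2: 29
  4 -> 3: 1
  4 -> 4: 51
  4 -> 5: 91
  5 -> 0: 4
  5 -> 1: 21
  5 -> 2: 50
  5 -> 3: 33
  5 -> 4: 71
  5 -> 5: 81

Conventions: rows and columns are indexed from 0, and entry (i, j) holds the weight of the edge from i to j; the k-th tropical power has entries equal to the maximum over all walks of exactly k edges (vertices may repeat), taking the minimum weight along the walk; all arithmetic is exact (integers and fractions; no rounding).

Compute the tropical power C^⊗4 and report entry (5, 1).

C^⊗2:
  [80, 55, 66, 44, 28, 28]
  [66, 80, 60, 66, 64, 44]
  [64, 77, 60, 66, 92, 81]
  [66, 64, 64, 66, 71, 91]
  [55, 66, 50, 37, 71, 81]
  [66, 50, 50, 50, 71, 81]
C^⊗3:
  [66, 80, 60, 66, 64, 44]
  [80, 66, 66, 66, 66, 66]
  [77, 64, 66, 66, 71, 91]
  [66, 66, 64, 66, 71, 81]
  [66, 55, 66, 50, 71, 81]
  [66, 66, 50, 50, 71, 81]
C^⊗4:
  [80, 66, 66, 66, 66, 66]
  [66, 80, 66, 66, 66, 66]
  [66, 77, 64, 66, 71, 81]
  [66, 66, 66, 66, 71, 81]
  [66, 66, 60, 66, 71, 81]
  [66, 66, 66, 50, 71, 81]
Key observation: the optimum is the walk 5->5->4->0->1, with weight 81 min 71 min 66 min 86 = 66.
Optimal value attained by: walk 5->5->4->0->1.
Answer: (C^⊗4)[5][1] = 66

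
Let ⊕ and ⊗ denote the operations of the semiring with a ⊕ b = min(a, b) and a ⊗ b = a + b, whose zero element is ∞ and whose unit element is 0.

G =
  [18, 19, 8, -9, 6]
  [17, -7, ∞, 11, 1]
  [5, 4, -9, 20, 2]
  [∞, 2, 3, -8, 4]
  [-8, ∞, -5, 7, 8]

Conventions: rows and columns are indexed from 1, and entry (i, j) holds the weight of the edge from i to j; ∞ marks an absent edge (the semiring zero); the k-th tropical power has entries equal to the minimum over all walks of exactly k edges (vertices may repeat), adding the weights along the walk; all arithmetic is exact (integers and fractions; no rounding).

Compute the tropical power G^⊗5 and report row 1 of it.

G^⊗2:
  [-2, -7, -6, -17, -5]
  [-7, -14, -4, 3, -6]
  [-6, -5, -18, -4, -7]
  [-4, -6, -6, -16, -4]
  [0, -1, -14, -17, -3]
G^⊗3:
  [-13, -15, -15, -25, -13]
  [-14, -21, -13, -16, -13]
  [-15, -14, -27, -15, -16]
  [-12, -14, -15, -24, -12]
  [-11, -15, -23, -25, -13]
G^⊗4:
  [-21, -23, -24, -33, -21]
  [-21, -28, -22, -24, -20]
  [-24, -23, -36, -24, -25]
  [-20, -22, -24, -32, -20]
  [-21, -23, -32, -33, -21]
G^⊗5:
  [-29, -31, -33, -41, -29]
  [-28, -35, -31, -32, -27]
  [-33, -32, -45, -33, -34]
  [-28, -30, -33, -40, -28]
  [-29, -31, -41, -41, -30]
Answer: row 1 of G^⊗5 = [-29, -31, -33, -41, -29]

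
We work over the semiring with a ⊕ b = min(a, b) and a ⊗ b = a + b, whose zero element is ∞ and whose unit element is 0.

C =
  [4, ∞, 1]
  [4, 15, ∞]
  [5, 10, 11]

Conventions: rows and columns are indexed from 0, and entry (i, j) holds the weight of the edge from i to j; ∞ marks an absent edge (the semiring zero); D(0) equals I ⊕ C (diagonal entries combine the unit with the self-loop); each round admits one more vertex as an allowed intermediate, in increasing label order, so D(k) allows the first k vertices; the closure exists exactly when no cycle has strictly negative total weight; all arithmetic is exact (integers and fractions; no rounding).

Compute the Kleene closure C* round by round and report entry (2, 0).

D(0):
  [0, ∞, 1]
  [4, 0, ∞]
  [5, 10, 0]
D(1):
  [0, ∞, 1]
  [4, 0, 5]
  [5, 10, 0]
D(2):
  [0, ∞, 1]
  [4, 0, 5]
  [5, 10, 0]
D(3):
  [0, 11, 1]
  [4, 0, 5]
  [5, 10, 0]
Answer: C*[2][0] = 5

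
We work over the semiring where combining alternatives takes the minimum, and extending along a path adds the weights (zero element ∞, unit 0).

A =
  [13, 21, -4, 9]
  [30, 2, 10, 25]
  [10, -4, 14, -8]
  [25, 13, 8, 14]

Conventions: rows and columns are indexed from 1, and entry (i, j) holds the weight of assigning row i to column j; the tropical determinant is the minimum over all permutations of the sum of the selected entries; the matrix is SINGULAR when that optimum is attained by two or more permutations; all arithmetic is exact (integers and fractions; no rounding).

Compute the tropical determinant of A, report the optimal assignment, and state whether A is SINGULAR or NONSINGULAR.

σ = (1, 2, 3, 4): 13 + 2 + 14 + 14 = 43
σ = (1, 2, 4, 3): 13 + 2 + (-8) + 8 = 15
σ = (1, 3, 2, 4): 13 + 10 + (-4) + 14 = 33
σ = (1, 3, 4, 2): 13 + 10 + (-8) + 13 = 28
σ = (1, 4, 2, 3): 13 + 25 + (-4) + 8 = 42
σ = (1, 4, 3, 2): 13 + 25 + 14 + 13 = 65
σ = (2, 1, 3, 4): 21 + 30 + 14 + 14 = 79
σ = (2, 1, 4, 3): 21 + 30 + (-8) + 8 = 51
σ = (2, 3, 1, 4): 21 + 10 + 10 + 14 = 55
σ = (2, 3, 4, 1): 21 + 10 + (-8) + 25 = 48
σ = (2, 4, 1, 3): 21 + 25 + 10 + 8 = 64
σ = (2, 4, 3, 1): 21 + 25 + 14 + 25 = 85
σ = (3, 1, 2, 4): (-4) + 30 + (-4) + 14 = 36
σ = (3, 1, 4, 2): (-4) + 30 + (-8) + 13 = 31
σ = (3, 2, 1, 4): (-4) + 2 + 10 + 14 = 22
σ = (3, 2, 4, 1): (-4) + 2 + (-8) + 25 = 15
σ = (3, 4, 1, 2): (-4) + 25 + 10 + 13 = 44
σ = (3, 4, 2, 1): (-4) + 25 + (-4) + 25 = 42
σ = (4, 1, 2, 3): 9 + 30 + (-4) + 8 = 43
σ = (4, 1, 3, 2): 9 + 30 + 14 + 13 = 66
σ = (4, 2, 1, 3): 9 + 2 + 10 + 8 = 29
σ = (4, 2, 3, 1): 9 + 2 + 14 + 25 = 50
σ = (4, 3, 1, 2): 9 + 10 + 10 + 13 = 42
σ = (4, 3, 2, 1): 9 + 10 + (-4) + 25 = 40
Optimal value attained by: σ = (1, 2, 4, 3).
Answer: det⊕(A) = 15; verdict: SINGULAR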